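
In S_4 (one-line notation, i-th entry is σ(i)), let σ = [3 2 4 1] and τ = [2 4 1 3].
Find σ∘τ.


σ∘τ: apply τ first, then σ
1 →τ 2 →σ 2
2 →τ 4 →σ 1
3 →τ 1 →σ 3
4 →τ 3 →σ 4

σ∘τ = [2 1 3 4]


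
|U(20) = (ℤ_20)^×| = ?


U(n) is the group of units mod n; |U(n)| = φ(n)
|U(20)| = φ(20) = 8

|U(20) = (ℤ_20)^×| = 8


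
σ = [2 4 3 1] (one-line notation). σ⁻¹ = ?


To find σ⁻¹, swap domain and range:
σ(1) = 2 → σ⁻¹(2) = 1
σ(2) = 4 → σ⁻¹(4) = 2
σ(3) = 3 → σ⁻¹(3) = 3
σ(4) = 1 → σ⁻¹(1) = 4

σ⁻¹ = [4 1 3 2]


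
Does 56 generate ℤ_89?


g generates ℤ_n iff gcd(g, n) = 1
gcd(56, 89) = 1
Since gcd = 1, 56 is a generator.

Yes, 56 generates ℤ_89


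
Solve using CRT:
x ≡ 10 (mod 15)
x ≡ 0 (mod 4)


m₁ = 15, m₂ = 4, gcd = 1, so CRT applies. M = m₁·m₂ = 60
Let M₁ = M/m₁ = 4, M₂ = M/m₂ = 15
Find y₁ ≡ M₁⁻¹ (mod m₁): 4⁻¹ ≡ 4 (mod 15)
Find y₂ ≡ M₂⁻¹ (mod m₂): 15⁻¹ ≡ 3 (mod 4)
x = a₁·M₁·y₁ + a₂·M₂·y₂ = 10·4·4 + 0·15·3 = 160
Reduce mod 60: x ≡ 40
Check: 40 mod 15 = 10 ✓, 40 mod 4 = 0 ✓

x ≡ 40 (mod 60)


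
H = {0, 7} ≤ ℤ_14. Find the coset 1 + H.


1 + H = {1 + h (mod 14) : h ∈ H}
1+0=1, 1+7=8

1 + H = {1, 8}


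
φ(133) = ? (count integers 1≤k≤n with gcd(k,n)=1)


Factor n: 133 = 7 × 19
φ(n) = n · ∏(1 - 1/p) over distinct primes p | n
φ(133) = 133 · (1 - 1/7) · (1 - 1/19) = 108

φ(133) = 108


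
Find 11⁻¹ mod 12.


Use the extended Euclidean algorithm to write 1 = 11·s + 12·t; then s mod 12 is the inverse.
Euclidean algorithm:
  11 = 0·12 + 11
  12 = 1·11 + 1
  11 = 11·1 + 0
gcd(11,12) = 1
Back-substitution gives: 11·(-1) + 12·(1) = 1
So 11⁻¹ ≡ -1 ≡ 11 (mod 12)
Check: 11 × 11 = 121 ≡ 1 (mod 12) ✓

11⁻¹ ≡ 11 (mod 12)


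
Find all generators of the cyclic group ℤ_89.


g generates ℤ_n iff gcd(g,n) = 1
Prime factors of 89: 89
Generators are g ∈ {1,...,88} not divisible by any of these primes.
Generators: {1, 2, 3, 4, 5, 6, 7, 8, 9, 10, 11, 12, 13, 14, 15, 16, 17, 18, 19, 20, 21, 22, 23, 24, 25, 26, 27, 28, 29, 30, 31, 32, 33, 34, 35, 36, 37, 38, 39, 40, 41, 42, 43, 44, 45, 46, 47, 48, 49, 50, 51, 52, 53, 54, 55, 56, 57, 58, 59, 60, 61, 62, 63, 64, 65, 66, 67, 68, 69, 70, 71, 72, 73, 74, 75, 76, 77, 78, 79, 80, 81, 82, 83, 84, 85, 86, 87, 88}
Number of generators = φ(89) = 88

Generators of ℤ_89 = {1, 2, 3, 4, 5, 6, 7, 8, 9, 10, 11, 12, 13, 14, 15, 16, 17, 18, 19, 20, 21, 22, 23, 24, 25, 26, 27, 28, 29, 30, 31, 32, 33, 34, 35, 36, 37, 38, 39, 40, 41, 42, 43, 44, 45, 46, 47, 48, 49, 50, 51, 52, 53, 54, 55, 56, 57, 58, 59, 60, 61, 62, 63, 64, 65, 66, 67, 68, 69, 70, 71, 72, 73, 74, 75, 76, 77, 78, 79, 80, 81, 82, 83, 84, 85, 86, 87, 88}


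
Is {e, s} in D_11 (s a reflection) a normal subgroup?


H = {e, s} in D_11 (s a reflection)
r·s·r⁻¹ = sr⁻² ≠ s for n ≥ 3, so {e, s} is not closed under conjugation

No, not a normal subgroup


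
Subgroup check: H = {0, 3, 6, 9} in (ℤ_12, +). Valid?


Subgroup test for H = {0, 3, 6, 9} in (ℤ_12, +):
(1) 0 ∈ H? Yes
(2) Closure: for all a,b ∈ H, (a+b) mod 12 ∈ H? Yes
(3) Inverses: for all a ∈ H, -a mod 12 ∈ H? Yes

Yes, H is a subgroup of ℤ_12


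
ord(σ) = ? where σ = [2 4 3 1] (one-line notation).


Cycle decomposition: (1 2 4)
Cycle lengths: 3
Order = lcm(3) = 3

ord(σ) = 3


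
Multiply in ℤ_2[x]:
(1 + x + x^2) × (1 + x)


Expand and collect like terms; reduce coefficients mod 2:
x^0: 1·1 = 1 ≡ 1 (mod 2)
x^1: 1·1 + 1·1 = 2 ≡ 0 (mod 2)
x^2: 1·1 + 1·1 = 2 ≡ 0 (mod 2)
x^3: 1·1 = 1 ≡ 1 (mod 2)
Result: 1 + x^3

f · g = 1 + x^3


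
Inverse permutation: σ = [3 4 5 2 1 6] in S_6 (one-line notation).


To find σ⁻¹, swap domain and range:
σ(1) = 3 → σ⁻¹(3) = 1
σ(2) = 4 → σ⁻¹(4) = 2
σ(3) = 5 → σ⁻¹(5) = 3
σ(4) = 2 → σ⁻¹(2) = 4
σ(5) = 1 → σ⁻¹(1) = 5
σ(6) = 6 → σ⁻¹(6) = 6

σ⁻¹ = [5 4 1 2 3 6]


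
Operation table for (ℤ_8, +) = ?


Elements: {0, 1, 2, 3, 4, 5, 6, 7}
Operation: addition mod 8
Entry (a, b) = (a + b) mod 8

Cayley table:
  | 0 | 1 | 2 | 3 | 4 | 5 | 6 | 7
0 | 0 | 1 | 2 | 3 | 4 | 5 | 6 | 7
1 | 1 | 2 | 3 | 4 | 5 | 6 | 7 | 0
2 | 2 | 3 | 4 | 5 | 6 | 7 | 0 | 1
3 | 3 | 4 | 5 | 6 | 7 | 0 | 1 | 2
4 | 4 | 5 | 6 | 7 | 0 | 1 | 2 | 3
5 | 5 | 6 | 7 | 0 | 1 | 2 | 3 | 4
6 | 6 | 7 | 0 | 1 | 2 | 3 | 4 | 5
7 | 7 | 0 | 1 | 2 | 3 | 4 | 5 | 6


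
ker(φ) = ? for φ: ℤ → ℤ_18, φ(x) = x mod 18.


Kernel = preimage of identity
ker(φ) = {x ∈ ℤ : x ≡ 0 (mod 18)} = 18ℤ = {0, ±18, ±36, ...}

ker(φ) = 18ℤ


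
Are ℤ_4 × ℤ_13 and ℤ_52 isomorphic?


Comparing ℤ_4 × ℤ_13 and ℤ_52:
gcd(4,13) = 1, so ℤ_4 × ℤ_13 ≅ ℤ_52 (CRT)

Yes, ℤ_4 × ℤ_13 ≅ ℤ_52


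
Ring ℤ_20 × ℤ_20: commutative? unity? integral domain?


Direct product ring; commutative with unity (1,1); but (1,0)·(0,1) = (0,0) gives zero divisors, so not an integral domain
Commutative: Yes
Integral domain: No
Has unity: Yes

ℤ_20 × ℤ_20: Commutative=Yes, Unity=Yes


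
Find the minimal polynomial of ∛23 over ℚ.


∛23 satisfies x³ - 23 = 0, irreducible over ℚ (no rational root; 23 is not a perfect cube)

Minimal polynomial: x³ - 23


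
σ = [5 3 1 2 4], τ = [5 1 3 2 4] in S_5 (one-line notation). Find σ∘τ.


σ∘τ: apply τ first, then σ
1 →τ 5 →σ 4
2 →τ 1 →σ 5
3 →τ 3 →σ 1
4 →τ 2 →σ 3
5 →τ 4 →σ 2

σ∘τ = [4 5 1 3 2]


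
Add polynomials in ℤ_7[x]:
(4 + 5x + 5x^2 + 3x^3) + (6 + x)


Add coefficients mod 7:
x^0: 4 + 6 = 3 (mod 7)
x^1: 5 + 1 = 6 (mod 7)
x^2: 5 + 0 = 5 (mod 7)
x^3: 3 + 0 = 3 (mod 7)
Result: 3 + 6x + 5x^2 + 3x^3

f + g = 3 + 6x + 5x^2 + 3x^3


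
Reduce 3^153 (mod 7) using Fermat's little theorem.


Fermat's little theorem: if p is prime and gcd(a,p)=1, then a^(p-1) ≡ 1 (mod p)
p = 7 is prime, gcd(3,7) = 1
Reduce exponent: 153 mod 6 = 3
So 3^153 ≡ 3^3 (mod 7)
3^3 mod 7 = 6

3^153 ≡ 6 (mod 7)


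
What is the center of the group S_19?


Z(G) = {g ∈ G | gx = xg for all x ∈ G}
S_n is non-abelian for n ≥ 3; Z(S_19) is trivial

Z(S_19) = {e}


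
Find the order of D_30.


|D_n| = 2n (n rotations and n reflections)
|D_30| = 2×30 = 60

|D_30| = 60


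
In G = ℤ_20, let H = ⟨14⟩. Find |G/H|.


|⟨14⟩| = n / gcd(14, 20) = 20 / 2 = 10
H is normal (ℤ_20 is abelian).
|G/H| = |G| / |H| = 20 / 10 = 2

|G/H| = 2


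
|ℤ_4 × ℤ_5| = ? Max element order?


|ℤ_4 × ℤ_5| = 4 × 5 = 20
Max element order = lcm(4,5) = 20
Cyclic? Yes (gcd=1)

|ℤ_4×ℤ_5| = 20, max element order = 20


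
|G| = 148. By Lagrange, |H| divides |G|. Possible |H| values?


Lagrange's theorem: |H| divides |G|
|G| = 148
Divisors of 148: 1, 2, 4, 37, 74, 148

Possible subgroup orders: {1, 2, 4, 37, 74, 148}


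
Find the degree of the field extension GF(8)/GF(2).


GF(8) = GF(2^3), so the extension degree is 3

[GF(8)/GF(2)] = 3


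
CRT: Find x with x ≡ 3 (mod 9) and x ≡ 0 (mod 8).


m₁ = 9, m₂ = 8, gcd = 1, so CRT applies. M = m₁·m₂ = 72
Let M₁ = M/m₁ = 8, M₂ = M/m₂ = 9
Find y₁ ≡ M₁⁻¹ (mod m₁): 8⁻¹ ≡ 8 (mod 9)
Find y₂ ≡ M₂⁻¹ (mod m₂): 9⁻¹ ≡ 1 (mod 8)
x = a₁·M₁·y₁ + a₂·M₂·y₂ = 3·8·8 + 0·9·1 = 192
Reduce mod 72: x ≡ 48
Check: 48 mod 9 = 3 ✓, 48 mod 8 = 0 ✓

x ≡ 48 (mod 72)


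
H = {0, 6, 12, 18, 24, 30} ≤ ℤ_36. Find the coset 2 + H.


2 + H = {2 + h (mod 36) : h ∈ H}
2+0=2, 2+6=8, 2+12=14, 2+18=20, 2+24=26, 2+30=32

2 + H = {2, 8, 14, 20, 26, 32}


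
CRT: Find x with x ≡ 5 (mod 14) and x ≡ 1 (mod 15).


m₁ = 14, m₂ = 15, gcd = 1, so CRT applies. M = m₁·m₂ = 210
Let M₁ = M/m₁ = 15, M₂ = M/m₂ = 14
Find y₁ ≡ M₁⁻¹ (mod m₁): 15⁻¹ ≡ 1 (mod 14)
Find y₂ ≡ M₂⁻¹ (mod m₂): 14⁻¹ ≡ 14 (mod 15)
x = a₁·M₁·y₁ + a₂·M₂·y₂ = 5·15·1 + 1·14·14 = 271
Reduce mod 210: x ≡ 61
Check: 61 mod 14 = 5 ✓, 61 mod 15 = 1 ✓

x ≡ 61 (mod 210)


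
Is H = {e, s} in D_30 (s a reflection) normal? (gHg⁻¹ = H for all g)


H = {e, s} in D_30 (s a reflection)
r·s·r⁻¹ = sr⁻² ≠ s for n ≥ 3, so {e, s} is not closed under conjugation

No, not a normal subgroup


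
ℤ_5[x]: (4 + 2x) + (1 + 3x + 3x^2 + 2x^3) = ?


Add coefficients mod 5:
x^0: 4 + 1 = 0 (mod 5)
x^1: 2 + 3 = 0 (mod 5)
x^2: 0 + 3 = 3 (mod 5)
x^3: 0 + 2 = 2 (mod 5)
Result: 3x^2 + 2x^3

f + g = 3x^2 + 2x^3


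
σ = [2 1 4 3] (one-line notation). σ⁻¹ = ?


To find σ⁻¹, swap domain and range:
σ(1) = 2 → σ⁻¹(2) = 1
σ(2) = 1 → σ⁻¹(1) = 2
σ(3) = 4 → σ⁻¹(4) = 3
σ(4) = 3 → σ⁻¹(3) = 4

σ⁻¹ = [2 1 4 3]


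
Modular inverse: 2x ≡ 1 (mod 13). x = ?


Use the extended Euclidean algorithm to write 1 = 2·s + 13·t; then s mod 13 is the inverse.
Euclidean algorithm:
  2 = 0·13 + 2
  13 = 6·2 + 1
  2 = 2·1 + 0
gcd(2,13) = 1
Back-substitution gives: 2·(-6) + 13·(1) = 1
So 2⁻¹ ≡ -6 ≡ 7 (mod 13)
Check: 2 × 7 = 14 ≡ 1 (mod 13) ✓

2⁻¹ ≡ 7 (mod 13)


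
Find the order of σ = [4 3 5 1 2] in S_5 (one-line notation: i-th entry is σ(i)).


Cycle decomposition: (1 4) (2 3 5)
Cycle lengths: 2, 3
Order = lcm(2, 3) = 6

ord(σ) = 6


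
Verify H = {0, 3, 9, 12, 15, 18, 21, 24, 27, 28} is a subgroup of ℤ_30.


Subgroup test for H = {0, 3, 9, 12, 15, 18, 21, 24, 27, 28} in (ℤ_30, +):
(1) 0 ∈ H? Yes
(2) Closure: for all a,b ∈ H, (a+b) mod 30 ∈ H? No  [counterexample: 3 + 3 = 6 ∉ H]
(3) Inverses: for all a ∈ H, -a mod 30 ∈ H? No

No, H is not a subgroup of ℤ_30


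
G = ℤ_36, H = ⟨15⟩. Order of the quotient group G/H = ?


|⟨15⟩| = n / gcd(15, 36) = 36 / 3 = 12
H is normal (ℤ_36 is abelian).
|G/H| = |G| / |H| = 36 / 12 = 3

|G/H| = 3


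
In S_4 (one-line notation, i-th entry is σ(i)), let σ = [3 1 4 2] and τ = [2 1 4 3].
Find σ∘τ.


σ∘τ: apply τ first, then σ
1 →τ 2 →σ 1
2 →τ 1 →σ 3
3 →τ 4 →σ 2
4 →τ 3 →σ 4

σ∘τ = [1 3 2 4]


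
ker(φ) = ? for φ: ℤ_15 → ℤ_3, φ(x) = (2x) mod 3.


Kernel = preimage of identity
ker(φ) = {x ∈ ℤ_15 : 2x ≡ 0 (mod 3)}. Since 3 | 15, φ is well-defined. The kernel is the cyclic subgroup ⟨3⟩ of ℤ_15 (order 5), i.e. {0, 3, 6, 9, 12}

ker(φ) = {0, 3, 6, 9, 12}


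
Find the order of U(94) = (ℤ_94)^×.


U(n) is the group of units mod n; |U(n)| = φ(n)
|U(94)| = φ(94) = 46

|U(94) = (ℤ_94)^×| = 46


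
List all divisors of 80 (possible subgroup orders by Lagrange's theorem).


Lagrange's theorem: |H| divides |G|
|G| = 80
Divisors of 80: 1, 2, 4, 5, 8, 10, 16, 20, 40, 80

Possible subgroup orders: {1, 2, 4, 5, 8, 10, 16, 20, 40, 80}


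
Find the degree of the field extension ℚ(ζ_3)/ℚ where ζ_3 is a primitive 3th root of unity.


[ℚ(ζ_n):ℚ] = deg Φ_n(x) = φ(n). Here φ(3) = 2

[ℚ(ζ_3)/ℚ where ζ_3 is a primitive 3th root of unity] = 2


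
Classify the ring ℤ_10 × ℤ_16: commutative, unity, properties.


Direct product ring; commutative with unity (1,1); but (1,0)·(0,1) = (0,0) gives zero divisors, so not an integral domain
Commutative: Yes
Integral domain: No
Has unity: Yes

ℤ_10 × ℤ_16: Commutative=Yes, Unity=Yes


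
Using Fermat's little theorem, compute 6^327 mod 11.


Fermat's little theorem: if p is prime and gcd(a,p)=1, then a^(p-1) ≡ 1 (mod p)
p = 11 is prime, gcd(6,11) = 1
Reduce exponent: 327 mod 10 = 7
So 6^327 ≡ 6^7 (mod 11)
6^7 mod 11 = 8

6^327 ≡ 8 (mod 11)


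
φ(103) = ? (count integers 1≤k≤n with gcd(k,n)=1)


Factor n: 103 = 103
φ(n) = n · ∏(1 - 1/p) over distinct primes p | n
φ(103) = 103 · (1 - 1/103) = 102

φ(103) = 102


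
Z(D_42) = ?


Z(G) = {g ∈ G | gx = xg for all x ∈ G}
For even n, Z(D_n) = {e, r^(n/2)}: the 180° rotation r^21 commutes with every reflection and rotation

Z(D_42) = {e, r^21}


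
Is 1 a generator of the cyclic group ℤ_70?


g generates ℤ_n iff gcd(g, n) = 1
gcd(1, 70) = 1
Since gcd = 1, 1 is a generator.

Yes, 1 generates ℤ_70


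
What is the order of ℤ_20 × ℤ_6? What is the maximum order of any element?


|ℤ_20 × ℤ_6| = 20 × 6 = 120
Max element order = lcm(20,6) = 60
Cyclic? No (gcd=2)

|ℤ_20×ℤ_6| = 120, max element order = 60


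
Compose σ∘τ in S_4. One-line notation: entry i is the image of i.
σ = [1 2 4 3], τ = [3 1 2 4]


σ∘τ: apply τ first, then σ
1 →τ 3 →σ 4
2 →τ 1 →σ 1
3 →τ 2 →σ 2
4 →τ 4 →σ 3

σ∘τ = [4 1 2 3]


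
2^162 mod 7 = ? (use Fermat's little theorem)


Fermat's little theorem: if p is prime and gcd(a,p)=1, then a^(p-1) ≡ 1 (mod p)
p = 7 is prime, gcd(2,7) = 1
Reduce exponent: 162 mod 6 = 0
So 2^162 ≡ 2^0 (mod 7)
2^0 = 1

2^162 ≡ 1 (mod 7)


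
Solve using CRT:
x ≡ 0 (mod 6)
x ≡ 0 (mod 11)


m₁ = 6, m₂ = 11, gcd = 1, so CRT applies. M = m₁·m₂ = 66
Let M₁ = M/m₁ = 11, M₂ = M/m₂ = 6
Find y₁ ≡ M₁⁻¹ (mod m₁): 11⁻¹ ≡ 5 (mod 6)
Find y₂ ≡ M₂⁻¹ (mod m₂): 6⁻¹ ≡ 2 (mod 11)
x = a₁·M₁·y₁ + a₂·M₂·y₂ = 0·11·5 + 0·6·2 = 0
Reduce mod 66: x ≡ 0
Check: 0 mod 6 = 0 ✓, 0 mod 11 = 0 ✓

x ≡ 0 (mod 66)


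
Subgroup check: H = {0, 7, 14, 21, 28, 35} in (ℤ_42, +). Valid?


Subgroup test for H = {0, 7, 14, 21, 28, 35} in (ℤ_42, +):
(1) 0 ∈ H? Yes
(2) Closure: for all a,b ∈ H, (a+b) mod 42 ∈ H? Yes
(3) Inverses: for all a ∈ H, -a mod 42 ∈ H? Yes

Yes, H is a subgroup of ℤ_42


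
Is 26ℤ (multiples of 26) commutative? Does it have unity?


26ℤ is a commutative ring under +,× but has no multiplicative identity (1 ∉ 26ℤ); it has no zero divisors, but without unity it is not an integral domain
Commutative: Yes
Integral domain: No
Has unity: No

26ℤ (multiples of 26): Commutative=Yes, Unity=No


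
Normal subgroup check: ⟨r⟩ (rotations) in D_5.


H = ⟨r⟩ (rotations) in D_5
The rotation subgroup ⟨r⟩ has index 2 in D_5, so it is normal

Yes, normal subgroup


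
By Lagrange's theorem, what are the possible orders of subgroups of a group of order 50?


Lagrange's theorem: |H| divides |G|
|G| = 50
Divisors of 50: 1, 2, 5, 10, 25, 50

Possible subgroup orders: {1, 2, 5, 10, 25, 50}


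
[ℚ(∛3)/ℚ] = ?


∛3 has minimal polynomial x³ - 3 (irreducible over ℚ since 3 is not a perfect cube)

[ℚ(∛3)/ℚ] = 3


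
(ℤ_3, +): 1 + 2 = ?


Operation: addition mod 3
1 + 2 = (a + b) mod 3 with a = 1, b = 2

1 + 2 = 0


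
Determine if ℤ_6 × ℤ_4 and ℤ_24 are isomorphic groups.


Comparing ℤ_6 × ℤ_4 and ℤ_24:
gcd(6,4) = 2 ≠ 1. Max element order in ℤ_6×ℤ_4 is lcm(6,4) = 12 < 24, so it has no element of order 24

No, ℤ_6 × ℤ_4 ≇ ℤ_24


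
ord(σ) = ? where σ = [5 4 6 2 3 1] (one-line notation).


Cycle decomposition: (1 5 3 6) (2 4)
Cycle lengths: 4, 2
Order = lcm(4, 2) = 4

ord(σ) = 4


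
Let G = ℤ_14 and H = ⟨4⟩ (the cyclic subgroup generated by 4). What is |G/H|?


|⟨4⟩| = n / gcd(4, 14) = 14 / 2 = 7
H is normal (ℤ_14 is abelian).
|G/H| = |G| / |H| = 14 / 7 = 2

|G/H| = 2


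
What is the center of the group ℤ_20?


Z(G) = {g ∈ G | gx = xg for all x ∈ G}
ℤ_20 is abelian, so Z(G) = G

Z(ℤ_20) = ℤ_20


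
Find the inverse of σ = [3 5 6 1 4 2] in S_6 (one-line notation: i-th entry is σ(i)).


To find σ⁻¹, swap domain and range:
σ(1) = 3 → σ⁻¹(3) = 1
σ(2) = 5 → σ⁻¹(5) = 2
σ(3) = 6 → σ⁻¹(6) = 3
σ(4) = 1 → σ⁻¹(1) = 4
σ(5) = 4 → σ⁻¹(4) = 5
σ(6) = 2 → σ⁻¹(2) = 6

σ⁻¹ = [4 6 1 5 2 3]


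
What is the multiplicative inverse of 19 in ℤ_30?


Use the extended Euclidean algorithm to write 1 = 19·s + 30·t; then s mod 30 is the inverse.
Euclidean algorithm:
  19 = 0·30 + 19
  30 = 1·19 + 11
  19 = 1·11 + 8
  11 = 1·8 + 3
  8 = 2·3 + 2
  3 = 1·2 + 1
  2 = 2·1 + 0
gcd(19,30) = 1
Back-substitution gives: 19·(-11) + 30·(7) = 1
So 19⁻¹ ≡ -11 ≡ 19 (mod 30)
Check: 19 × 19 = 361 ≡ 1 (mod 30) ✓

19⁻¹ ≡ 19 (mod 30)


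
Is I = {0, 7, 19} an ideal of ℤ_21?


Check ideal conditions for I = {0, 7, 19} in ℤ_21:
(1) I is an additive subgroup? No
(2) For r ∈ ℤ_21 and a ∈ I: r·a ∈ I? No  [counterexample: r=2, a=7, r·a mod 21 = 14 ∉ I]

No, I is not an ideal of ℤ_21


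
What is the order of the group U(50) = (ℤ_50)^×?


U(n) is the group of units mod n; |U(n)| = φ(n)
|U(50)| = φ(50) = 20

|U(50) = (ℤ_50)^×| = 20


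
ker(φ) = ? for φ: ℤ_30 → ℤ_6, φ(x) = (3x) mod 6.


Kernel = preimage of identity
ker(φ) = {x ∈ ℤ_30 : 3x ≡ 0 (mod 6)}. Since 6 | 30, φ is well-defined. The kernel is the cyclic subgroup ⟨2⟩ of ℤ_30 (order 15), i.e. {0, 2, 4, 6, 8, 10, 12, 14, 16, 18, 20, 22, 24, 26, 28}

ker(φ) = {0, 2, 4, 6, 8, 10, 12, 14, 16, 18, 20, 22, 24, 26, 28}


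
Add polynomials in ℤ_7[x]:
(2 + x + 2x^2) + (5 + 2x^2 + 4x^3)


Add coefficients mod 7:
x^0: 2 + 5 = 0 (mod 7)
x^1: 1 + 0 = 1 (mod 7)
x^2: 2 + 2 = 4 (mod 7)
x^3: 0 + 4 = 4 (mod 7)
Result: x + 4x^2 + 4x^3

f + g = x + 4x^2 + 4x^3


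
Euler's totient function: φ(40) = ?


Factor n: 40 = 2^3 × 5
φ(n) = n · ∏(1 - 1/p) over distinct primes p | n
φ(40) = 40 · (1 - 1/2) · (1 - 1/5) = 16

φ(40) = 16


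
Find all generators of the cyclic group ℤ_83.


g generates ℤ_n iff gcd(g,n) = 1
Prime factors of 83: 83
Generators are g ∈ {1,...,82} not divisible by any of these primes.
Generators: {1, 2, 3, 4, 5, 6, 7, 8, 9, 10, 11, 12, 13, 14, 15, 16, 17, 18, 19, 20, 21, 22, 23, 24, 25, 26, 27, 28, 29, 30, 31, 32, 33, 34, 35, 36, 37, 38, 39, 40, 41, 42, 43, 44, 45, 46, 47, 48, 49, 50, 51, 52, 53, 54, 55, 56, 57, 58, 59, 60, 61, 62, 63, 64, 65, 66, 67, 68, 69, 70, 71, 72, 73, 74, 75, 76, 77, 78, 79, 80, 81, 82}
Number of generators = φ(83) = 82

Generators of ℤ_83 = {1, 2, 3, 4, 5, 6, 7, 8, 9, 10, 11, 12, 13, 14, 15, 16, 17, 18, 19, 20, 21, 22, 23, 24, 25, 26, 27, 28, 29, 30, 31, 32, 33, 34, 35, 36, 37, 38, 39, 40, 41, 42, 43, 44, 45, 46, 47, 48, 49, 50, 51, 52, 53, 54, 55, 56, 57, 58, 59, 60, 61, 62, 63, 64, 65, 66, 67, 68, 69, 70, 71, 72, 73, 74, 75, 76, 77, 78, 79, 80, 81, 82}


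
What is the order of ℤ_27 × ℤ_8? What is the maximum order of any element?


|ℤ_27 × ℤ_8| = 27 × 8 = 216
Max element order = lcm(27,8) = 216
Cyclic? Yes (gcd=1)

|ℤ_27×ℤ_8| = 216, max element order = 216


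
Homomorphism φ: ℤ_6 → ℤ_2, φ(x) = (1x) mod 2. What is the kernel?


Kernel = preimage of identity
ker(φ) = {x ∈ ℤ_6 : 1x ≡ 0 (mod 2)}. Since 2 | 6, φ is well-defined. The kernel is the cyclic subgroup ⟨2⟩ of ℤ_6 (order 3), i.e. {0, 2, 4}

ker(φ) = {0, 2, 4}


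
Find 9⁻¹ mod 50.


Use the extended Euclidean algorithm to write 1 = 9·s + 50·t; then s mod 50 is the inverse.
Euclidean algorithm:
  9 = 0·50 + 9
  50 = 5·9 + 5
  9 = 1·5 + 4
  5 = 1·4 + 1
  4 = 4·1 + 0
gcd(9,50) = 1
Back-substitution gives: 9·(-11) + 50·(2) = 1
So 9⁻¹ ≡ -11 ≡ 39 (mod 50)
Check: 9 × 39 = 351 ≡ 1 (mod 50) ✓

9⁻¹ ≡ 39 (mod 50)


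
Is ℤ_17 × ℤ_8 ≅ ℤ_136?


Comparing ℤ_17 × ℤ_8 and ℤ_136:
gcd(17,8) = 1, so ℤ_17 × ℤ_8 ≅ ℤ_136 (CRT)

Yes, ℤ_17 × ℤ_8 ≅ ℤ_136


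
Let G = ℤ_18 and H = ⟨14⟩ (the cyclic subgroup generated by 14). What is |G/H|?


|⟨14⟩| = n / gcd(14, 18) = 18 / 2 = 9
H is normal (ℤ_18 is abelian).
|G/H| = |G| / |H| = 18 / 9 = 2

|G/H| = 2


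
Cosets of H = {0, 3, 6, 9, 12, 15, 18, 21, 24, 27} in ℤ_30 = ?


H = {0, 3, 6, 9, 12, 15, 18, 21, 24, 27}, |H| = 10
Number of cosets = |G|/|H| = 30/10 = 3
0 + H = {0, 3, 6, 9, 12, 15, 18, 21, 24, 27}
1 + H = {1, 4, 7, 10, 13, 16, 19, 22, 25, 28}
2 + H = {2, 5, 8, 11, 14, 17, 20, 23, 26, 29}

Cosets: 0+H={0,3,6,9,12,15,18,21,24,27}; 1+H={1,4,7,10,13,16,19,22,25,28}; 2+H={2,5,8,11,14,17,20,23,26,29}


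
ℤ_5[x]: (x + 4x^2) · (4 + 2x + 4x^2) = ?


Expand and collect like terms; reduce coefficients mod 5:
x^0: 0·4 = 0 ≡ 0 (mod 5)
x^1: 0·2 + 1·4 = 4 ≡ 4 (mod 5)
x^2: 0·4 + 1·2 + 4·4 = 18 ≡ 3 (mod 5)
x^3: 1·4 + 4·2 = 12 ≡ 2 (mod 5)
x^4: 4·4 = 16 ≡ 1 (mod 5)
Result: 4x + 3x^2 + 2x^3 + x^4

f · g = 4x + 3x^2 + 2x^3 + x^4


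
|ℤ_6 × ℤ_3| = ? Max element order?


|ℤ_6 × ℤ_3| = 6 × 3 = 18
Max element order = lcm(6,3) = 6
Cyclic? No (gcd=3)

|ℤ_6×ℤ_3| = 18, max element order = 6


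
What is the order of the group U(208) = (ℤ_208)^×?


U(n) is the group of units mod n; |U(n)| = φ(n)
|U(208)| = φ(208) = 96

|U(208) = (ℤ_208)^×| = 96


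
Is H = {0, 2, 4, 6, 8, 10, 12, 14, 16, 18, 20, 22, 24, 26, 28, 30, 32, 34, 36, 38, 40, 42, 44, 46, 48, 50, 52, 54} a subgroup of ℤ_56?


Subgroup test for H = {0, 2, 4, 6, 8, 10, 12, 14, 16, 18, 20, 22, 24, 26, 28, 30, 32, 34, 36, 38, 40, 42, 44, 46, 48, 50, 52, 54} in (ℤ_56, +):
(1) 0 ∈ H? Yes
(2) Closure: for all a,b ∈ H, (a+b) mod 56 ∈ H? Yes
(3) Inverses: for all a ∈ H, -a mod 56 ∈ H? Yes

Yes, H is a subgroup of ℤ_56


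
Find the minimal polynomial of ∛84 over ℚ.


∛84 satisfies x³ - 84 = 0, irreducible over ℚ (no rational root; 84 is not a perfect cube)

Minimal polynomial: x³ - 84


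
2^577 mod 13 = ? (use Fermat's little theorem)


Fermat's little theorem: if p is prime and gcd(a,p)=1, then a^(p-1) ≡ 1 (mod p)
p = 13 is prime, gcd(2,13) = 1
Reduce exponent: 577 mod 12 = 1
So 2^577 ≡ 2^1 (mod 13)
2^1 mod 13 = 2

2^577 ≡ 2 (mod 13)


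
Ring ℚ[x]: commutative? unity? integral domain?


Polynomial ring over ℚ (an integral domain) is a commutative integral domain with unity 1
Commutative: Yes
Integral domain: Yes
Has unity: Yes

ℚ[x]: Commutative=Yes, Unity=Yes


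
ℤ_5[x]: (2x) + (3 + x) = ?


Add coefficients mod 5:
x^0: 0 + 3 = 3 (mod 5)
x^1: 2 + 1 = 3 (mod 5)
Result: 3 + 3x

f + g = 3 + 3x


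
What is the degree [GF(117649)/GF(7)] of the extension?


GF(117649) = GF(7^6), so the extension degree is 6

[GF(117649)/GF(7)] = 6


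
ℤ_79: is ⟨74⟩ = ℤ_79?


g generates ℤ_n iff gcd(g, n) = 1
gcd(74, 79) = 1
Since gcd = 1, 74 is a generator.

Yes, 74 generates ℤ_79


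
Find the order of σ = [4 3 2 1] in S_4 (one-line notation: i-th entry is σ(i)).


Cycle decomposition: (1 4) (2 3)
Cycle lengths: 2, 2
Order = lcm(2, 2) = 2

ord(σ) = 2


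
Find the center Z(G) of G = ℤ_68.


Z(G) = {g ∈ G | gx = xg for all x ∈ G}
ℤ_68 is abelian, so Z(G) = G

Z(ℤ_68) = ℤ_68


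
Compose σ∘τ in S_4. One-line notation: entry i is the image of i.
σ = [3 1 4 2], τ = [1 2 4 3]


σ∘τ: apply τ first, then σ
1 →τ 1 →σ 3
2 →τ 2 →σ 1
3 →τ 4 →σ 2
4 →τ 3 →σ 4

σ∘τ = [3 1 2 4]


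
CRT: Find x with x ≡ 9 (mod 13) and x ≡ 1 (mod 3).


m₁ = 13, m₂ = 3, gcd = 1, so CRT applies. M = m₁·m₂ = 39
Let M₁ = M/m₁ = 3, M₂ = M/m₂ = 13
Find y₁ ≡ M₁⁻¹ (mod m₁): 3⁻¹ ≡ 9 (mod 13)
Find y₂ ≡ M₂⁻¹ (mod m₂): 13⁻¹ ≡ 1 (mod 3)
x = a₁·M₁·y₁ + a₂·M₂·y₂ = 9·3·9 + 1·13·1 = 256
Reduce mod 39: x ≡ 22
Check: 22 mod 13 = 9 ✓, 22 mod 3 = 1 ✓

x ≡ 22 (mod 39)


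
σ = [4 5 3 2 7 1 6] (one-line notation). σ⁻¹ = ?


To find σ⁻¹, swap domain and range:
σ(1) = 4 → σ⁻¹(4) = 1
σ(2) = 5 → σ⁻¹(5) = 2
σ(3) = 3 → σ⁻¹(3) = 3
σ(4) = 2 → σ⁻¹(2) = 4
σ(5) = 7 → σ⁻¹(7) = 5
σ(6) = 1 → σ⁻¹(1) = 6
σ(7) = 6 → σ⁻¹(6) = 7

σ⁻¹ = [6 4 3 1 2 7 5]


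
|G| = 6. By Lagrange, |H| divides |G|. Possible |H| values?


Lagrange's theorem: |H| divides |G|
|G| = 6
Divisors of 6: 1, 2, 3, 6

Possible subgroup orders: {1, 2, 3, 6}


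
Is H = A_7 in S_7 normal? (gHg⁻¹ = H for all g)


H = A_7 in S_7
A_7 has index 2 in S_7, and every subgroup of index 2 is normal

Yes, normal subgroup


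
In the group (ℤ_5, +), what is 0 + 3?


Operation: addition mod 5
0 + 3 = (a + b) mod 5 with a = 0, b = 3

0 + 3 = 3


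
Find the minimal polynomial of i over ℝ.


i satisfies x² + 1 = 0, irreducible over ℝ

Minimal polynomial: x² + 1


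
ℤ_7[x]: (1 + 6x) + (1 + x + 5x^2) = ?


Add coefficients mod 7:
x^0: 1 + 1 = 2 (mod 7)
x^1: 6 + 1 = 0 (mod 7)
x^2: 0 + 5 = 5 (mod 7)
Result: 2 + 5x^2

f + g = 2 + 5x^2


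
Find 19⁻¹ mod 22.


Use the extended Euclidean algorithm to write 1 = 19·s + 22·t; then s mod 22 is the inverse.
Euclidean algorithm:
  19 = 0·22 + 19
  22 = 1·19 + 3
  19 = 6·3 + 1
  3 = 3·1 + 0
gcd(19,22) = 1
Back-substitution gives: 19·(7) + 22·(-6) = 1
So 19⁻¹ ≡ 7 ≡ 7 (mod 22)
Check: 19 × 7 = 133 ≡ 1 (mod 22) ✓

19⁻¹ ≡ 7 (mod 22)


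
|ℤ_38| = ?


ℤ_n has n elements.

|ℤ_38| = 38


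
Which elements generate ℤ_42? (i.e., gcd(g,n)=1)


g generates ℤ_n iff gcd(g,n) = 1
Prime factors of 42: 2, 3, 7
Generators are g ∈ {1,...,41} not divisible by any of these primes.
Generators: {1, 5, 11, 13, 17, 19, 23, 25, 29, 31, 37, 41}
Number of generators = φ(42) = 12

Generators of ℤ_42 = {1, 5, 11, 13, 17, 19, 23, 25, 29, 31, 37, 41}


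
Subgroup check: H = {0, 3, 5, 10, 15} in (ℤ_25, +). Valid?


Subgroup test for H = {0, 3, 5, 10, 15} in (ℤ_25, +):
(1) 0 ∈ H? Yes
(2) Closure: for all a,b ∈ H, (a+b) mod 25 ∈ H? No  [counterexample: 3 + 3 = 6 ∉ H]
(3) Inverses: for all a ∈ H, -a mod 25 ∈ H? No

No, H is not a subgroup of ℤ_25


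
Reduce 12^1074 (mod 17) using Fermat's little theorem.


Fermat's little theorem: if p is prime and gcd(a,p)=1, then a^(p-1) ≡ 1 (mod p)
p = 17 is prime, gcd(12,17) = 1
Reduce exponent: 1074 mod 16 = 2
So 12^1074 ≡ 12^2 (mod 17)
12^2 mod 17 = 8

12^1074 ≡ 8 (mod 17)


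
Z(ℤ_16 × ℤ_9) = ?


Z(G) = {g ∈ G | gx = xg for all x ∈ G}
Direct product of abelian groups is abelian, so Z(G) = G

Z(ℤ_16 × ℤ_9) = ℤ_16 × ℤ_9


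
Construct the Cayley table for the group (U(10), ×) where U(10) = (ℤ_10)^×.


Elements: {1, 3, 7, 9}
Operation: multiplication mod 10
Entry (a, b) = (a × b) mod 10

Cayley table:
  | 1 | 3 | 7 | 9
1 | 1 | 3 | 7 | 9
3 | 3 | 9 | 1 | 7
7 | 7 | 1 | 9 | 3
9 | 9 | 7 | 3 | 1


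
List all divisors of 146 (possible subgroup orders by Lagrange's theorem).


Lagrange's theorem: |H| divides |G|
|G| = 146
Divisors of 146: 1, 2, 73, 146

Possible subgroup orders: {1, 2, 73, 146}


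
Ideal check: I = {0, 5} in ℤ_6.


Check ideal conditions for I = {0, 5} in ℤ_6:
(1) I is an additive subgroup? No
(2) For r ∈ ℤ_6 and a ∈ I: r·a ∈ I? No  [counterexample: r=2, a=5, r·a mod 6 = 4 ∉ I]

No, I is not an ideal of ℤ_6


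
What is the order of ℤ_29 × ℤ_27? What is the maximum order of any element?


|ℤ_29 × ℤ_27| = 29 × 27 = 783
Max element order = lcm(29,27) = 783
Cyclic? Yes (gcd=1)

|ℤ_29×ℤ_27| = 783, max element order = 783


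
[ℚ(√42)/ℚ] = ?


√42 has minimal polynomial x² - 42 (irreducible over ℚ since 42 is squarefree)

[ℚ(√42)/ℚ] = 2


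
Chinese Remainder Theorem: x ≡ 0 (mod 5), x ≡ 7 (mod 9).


m₁ = 5, m₂ = 9, gcd = 1, so CRT applies. M = m₁·m₂ = 45
Let M₁ = M/m₁ = 9, M₂ = M/m₂ = 5
Find y₁ ≡ M₁⁻¹ (mod m₁): 9⁻¹ ≡ 4 (mod 5)
Find y₂ ≡ M₂⁻¹ (mod m₂): 5⁻¹ ≡ 2 (mod 9)
x = a₁·M₁·y₁ + a₂·M₂·y₂ = 0·9·4 + 7·5·2 = 70
Reduce mod 45: x ≡ 25
Check: 25 mod 5 = 0 ✓, 25 mod 9 = 7 ✓

x ≡ 25 (mod 45)


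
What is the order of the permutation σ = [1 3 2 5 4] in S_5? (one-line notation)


Cycle decomposition: (2 3) (4 5)
Cycle lengths: 2, 2
Order = lcm(2, 2) = 2

ord(σ) = 2


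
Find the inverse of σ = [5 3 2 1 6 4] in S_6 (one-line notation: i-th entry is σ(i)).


To find σ⁻¹, swap domain and range:
σ(1) = 5 → σ⁻¹(5) = 1
σ(2) = 3 → σ⁻¹(3) = 2
σ(3) = 2 → σ⁻¹(2) = 3
σ(4) = 1 → σ⁻¹(1) = 4
σ(5) = 6 → σ⁻¹(6) = 5
σ(6) = 4 → σ⁻¹(4) = 6

σ⁻¹ = [4 3 2 6 1 5]


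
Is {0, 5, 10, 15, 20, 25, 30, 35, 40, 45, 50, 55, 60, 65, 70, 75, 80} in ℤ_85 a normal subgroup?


H = {0, 5, 10, 15, 20, 25, 30, 35, 40, 45, 50, 55, 60, 65, 70, 75, 80} in ℤ_85
ℤ_85 is abelian; every subgroup of an abelian group is normal

Yes, normal subgroup


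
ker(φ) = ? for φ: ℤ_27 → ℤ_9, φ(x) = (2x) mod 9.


Kernel = preimage of identity
ker(φ) = {x ∈ ℤ_27 : 2x ≡ 0 (mod 9)}. Since 9 | 27, φ is well-defined. The kernel is the cyclic subgroup ⟨9⟩ of ℤ_27 (order 3), i.e. {0, 9, 18}

ker(φ) = {0, 9, 18}


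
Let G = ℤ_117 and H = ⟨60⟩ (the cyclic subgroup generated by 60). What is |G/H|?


|⟨60⟩| = n / gcd(60, 117) = 117 / 3 = 39
H is normal (ℤ_117 is abelian).
|G/H| = |G| / |H| = 117 / 39 = 3

|G/H| = 3


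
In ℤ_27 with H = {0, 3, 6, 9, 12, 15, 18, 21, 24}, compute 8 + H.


8 + H = {8 + h (mod 27) : h ∈ H}
8+0=8, 8+3=11, 8+6=14, 8+9=17, 8+12=20, 8+15=23, 8+18=26, 8+21=2, 8+24=5
8 + H = {2, 5, 8, 11, 14, 17, 20, 23, 26} = 2 + H

8 + H = {2, 5, 8, 11, 14, 17, 20, 23, 26}


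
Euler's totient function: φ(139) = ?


Factor n: 139 = 139
φ(n) = n · ∏(1 - 1/p) over distinct primes p | n
φ(139) = 139 · (1 - 1/139) = 138

φ(139) = 138


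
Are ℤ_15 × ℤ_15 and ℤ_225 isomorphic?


Comparing ℤ_15 × ℤ_15 and ℤ_225:
gcd(15,15) = 15 ≠ 1. Max element order in ℤ_15×ℤ_15 is lcm(15,15) = 15 < 225, so it has no element of order 225

No, ℤ_15 × ℤ_15 ≇ ℤ_225


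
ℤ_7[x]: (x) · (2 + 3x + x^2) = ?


Expand and collect like terms; reduce coefficients mod 7:
x^0: 0·2 = 0 ≡ 0 (mod 7)
x^1: 0·3 + 1·2 = 2 ≡ 2 (mod 7)
x^2: 0·1 + 1·3 = 3 ≡ 3 (mod 7)
x^3: 1·1 = 1 ≡ 1 (mod 7)
Result: 2x + 3x^2 + x^3

f · g = 2x + 3x^2 + x^3


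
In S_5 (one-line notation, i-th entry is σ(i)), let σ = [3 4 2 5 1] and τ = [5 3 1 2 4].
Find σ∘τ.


σ∘τ: apply τ first, then σ
1 →τ 5 →σ 1
2 →τ 3 →σ 2
3 →τ 1 →σ 3
4 →τ 2 →σ 4
5 →τ 4 →σ 5

σ∘τ = [1 2 3 4 5]


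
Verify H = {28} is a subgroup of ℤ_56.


Subgroup test for H = {28} in (ℤ_56, +):
(1) 0 ∈ H? No
(2) Closure: for all a,b ∈ H, (a+b) mod 56 ∈ H? No  [counterexample: 28 + 28 = 0 ∉ H]
(3) Inverses: for all a ∈ H, -a mod 56 ∈ H? Yes

No, H is not a subgroup of ℤ_56


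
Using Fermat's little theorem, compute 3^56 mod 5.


Fermat's little theorem: if p is prime and gcd(a,p)=1, then a^(p-1) ≡ 1 (mod p)
p = 5 is prime, gcd(3,5) = 1
Reduce exponent: 56 mod 4 = 0
So 3^56 ≡ 3^0 (mod 5)
3^0 = 1

3^56 ≡ 1 (mod 5)


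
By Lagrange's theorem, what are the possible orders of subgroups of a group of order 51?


Lagrange's theorem: |H| divides |G|
|G| = 51
Divisors of 51: 1, 3, 17, 51

Possible subgroup orders: {1, 3, 17, 51}


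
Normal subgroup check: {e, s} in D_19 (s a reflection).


H = {e, s} in D_19 (s a reflection)
r·s·r⁻¹ = sr⁻² ≠ s for n ≥ 3, so {e, s} is not closed under conjugation

No, not a normal subgroup


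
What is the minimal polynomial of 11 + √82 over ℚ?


Let α = 11 + √82. Then α - 11 = √82, so (α - 11)² = 82, giving α² - 22α + 39 = 0. Degree 2 and α ∉ ℚ, so this is the minimal polynomial.

Minimal polynomial: x² - 22x + 39


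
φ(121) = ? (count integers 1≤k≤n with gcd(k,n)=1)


Factor n: 121 = 11^2
φ(n) = n · ∏(1 - 1/p) over distinct primes p | n
φ(121) = 121 · (1 - 1/11) = 110

φ(121) = 110


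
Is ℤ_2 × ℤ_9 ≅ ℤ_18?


Comparing ℤ_2 × ℤ_9 and ℤ_18:
gcd(2,9) = 1, so ℤ_2 × ℤ_9 ≅ ℤ_18 (CRT)

Yes, ℤ_2 × ℤ_9 ≅ ℤ_18


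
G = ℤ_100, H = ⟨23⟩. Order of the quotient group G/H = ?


|⟨23⟩| = n / gcd(23, 100) = 100 / 1 = 100
H is normal (ℤ_100 is abelian).
|G/H| = |G| / |H| = 100 / 100 = 1

|G/H| = 1


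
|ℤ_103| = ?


ℤ_n has n elements.

|ℤ_103| = 103


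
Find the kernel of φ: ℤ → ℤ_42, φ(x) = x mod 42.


Kernel = preimage of identity
ker(φ) = {x ∈ ℤ : x ≡ 0 (mod 42)} = 42ℤ = {0, ±42, ±84, ...}

ker(φ) = 42ℤ


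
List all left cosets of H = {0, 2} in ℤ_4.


H = {0, 2}, |H| = 2
Number of cosets = |G|/|H| = 4/2 = 2
0 + H = {0, 2}
1 + H = {1, 3}

Cosets: 0+H={0,2}; 1+H={1,3}


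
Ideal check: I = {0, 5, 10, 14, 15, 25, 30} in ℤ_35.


Check ideal conditions for I = {0, 5, 10, 14, 15, 25, 30} in ℤ_35:
(1) I is an additive subgroup? No
(2) For r ∈ ℤ_35 and a ∈ I: r·a ∈ I? No  [counterexample: r=2, a=10, r·a mod 35 = 20 ∉ I]

No, I is not an ideal of ℤ_35


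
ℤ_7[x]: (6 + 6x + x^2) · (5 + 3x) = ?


Expand and collect like terms; reduce coefficients mod 7:
x^0: 6·5 = 30 ≡ 2 (mod 7)
x^1: 6·3 + 6·5 = 48 ≡ 6 (mod 7)
x^2: 6·3 + 1·5 = 23 ≡ 2 (mod 7)
x^3: 1·3 = 3 ≡ 3 (mod 7)
Result: 2 + 6x + 2x^2 + 3x^3

f · g = 2 + 6x + 2x^2 + 3x^3


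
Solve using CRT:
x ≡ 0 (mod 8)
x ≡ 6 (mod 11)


m₁ = 8, m₂ = 11, gcd = 1, so CRT applies. M = m₁·m₂ = 88
Let M₁ = M/m₁ = 11, M₂ = M/m₂ = 8
Find y₁ ≡ M₁⁻¹ (mod m₁): 11⁻¹ ≡ 3 (mod 8)
Find y₂ ≡ M₂⁻¹ (mod m₂): 8⁻¹ ≡ 7 (mod 11)
x = a₁·M₁·y₁ + a₂·M₂·y₂ = 0·11·3 + 6·8·7 = 336
Reduce mod 88: x ≡ 72
Check: 72 mod 8 = 0 ✓, 72 mod 11 = 6 ✓

x ≡ 72 (mod 88)


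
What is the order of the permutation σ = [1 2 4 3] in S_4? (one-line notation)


Cycle decomposition: (3 4)
Cycle lengths: 2
Order = lcm(2) = 2

ord(σ) = 2


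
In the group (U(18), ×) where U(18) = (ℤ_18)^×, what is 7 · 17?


Operation: multiplication mod 18
7 · 17 = (a × b) mod 18 with a = 7, b = 17

7 · 17 = 11


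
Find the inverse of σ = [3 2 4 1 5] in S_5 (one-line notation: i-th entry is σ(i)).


To find σ⁻¹, swap domain and range:
σ(1) = 3 → σ⁻¹(3) = 1
σ(2) = 2 → σ⁻¹(2) = 2
σ(3) = 4 → σ⁻¹(4) = 3
σ(4) = 1 → σ⁻¹(1) = 4
σ(5) = 5 → σ⁻¹(5) = 5

σ⁻¹ = [4 2 1 3 5]


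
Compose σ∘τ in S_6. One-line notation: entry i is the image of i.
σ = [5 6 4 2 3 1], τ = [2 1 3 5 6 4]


σ∘τ: apply τ first, then σ
1 →τ 2 →σ 6
2 →τ 1 →σ 5
3 →τ 3 →σ 4
4 →τ 5 →σ 3
5 →τ 6 →σ 1
6 →τ 4 →σ 2

σ∘τ = [6 5 4 3 1 2]


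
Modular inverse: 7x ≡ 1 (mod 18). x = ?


Use the extended Euclidean algorithm to write 1 = 7·s + 18·t; then s mod 18 is the inverse.
Euclidean algorithm:
  7 = 0·18 + 7
  18 = 2·7 + 4
  7 = 1·4 + 3
  4 = 1·3 + 1
  3 = 3·1 + 0
gcd(7,18) = 1
Back-substitution gives: 7·(-5) + 18·(2) = 1
So 7⁻¹ ≡ -5 ≡ 13 (mod 18)
Check: 7 × 13 = 91 ≡ 1 (mod 18) ✓

7⁻¹ ≡ 13 (mod 18)


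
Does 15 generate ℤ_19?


g generates ℤ_n iff gcd(g, n) = 1
gcd(15, 19) = 1
Since gcd = 1, 15 is a generator.

Yes, 15 generates ℤ_19


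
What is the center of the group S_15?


Z(G) = {g ∈ G | gx = xg for all x ∈ G}
S_n is non-abelian for n ≥ 3; Z(S_15) is trivial

Z(S_15) = {e}


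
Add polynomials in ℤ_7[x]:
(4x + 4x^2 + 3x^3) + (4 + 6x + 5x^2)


Add coefficients mod 7:
x^0: 0 + 4 = 4 (mod 7)
x^1: 4 + 6 = 3 (mod 7)
x^2: 4 + 5 = 2 (mod 7)
x^3: 3 + 0 = 3 (mod 7)
Result: 4 + 3x + 2x^2 + 3x^3

f + g = 4 + 3x + 2x^2 + 3x^3


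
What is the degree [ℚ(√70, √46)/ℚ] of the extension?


[ℚ(√70,√46):ℚ] = [ℚ(√70,√46):ℚ(√70)]·[ℚ(√70):ℚ] = 2·2 = 4

[ℚ(√70, √46)/ℚ] = 4


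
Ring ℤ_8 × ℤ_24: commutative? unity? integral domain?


Direct product ring; commutative with unity (1,1); but (1,0)·(0,1) = (0,0) gives zero divisors, so not an integral domain
Commutative: Yes
Integral domain: No
Has unity: Yes

ℤ_8 × ℤ_24: Commutative=Yes, Unity=Yes


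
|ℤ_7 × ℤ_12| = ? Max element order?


|ℤ_7 × ℤ_12| = 7 × 12 = 84
Max element order = lcm(7,12) = 84
Cyclic? Yes (gcd=1)

|ℤ_7×ℤ_12| = 84, max element order = 84


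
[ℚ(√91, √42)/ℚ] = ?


[ℚ(√91,√42):ℚ] = [ℚ(√91,√42):ℚ(√91)]·[ℚ(√91):ℚ] = 2·2 = 4

[ℚ(√91, √42)/ℚ] = 4


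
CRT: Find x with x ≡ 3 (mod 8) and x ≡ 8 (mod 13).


m₁ = 8, m₂ = 13, gcd = 1, so CRT applies. M = m₁·m₂ = 104
Let M₁ = M/m₁ = 13, M₂ = M/m₂ = 8
Find y₁ ≡ M₁⁻¹ (mod m₁): 13⁻¹ ≡ 5 (mod 8)
Find y₂ ≡ M₂⁻¹ (mod m₂): 8⁻¹ ≡ 5 (mod 13)
x = a₁·M₁·y₁ + a₂·M₂·y₂ = 3·13·5 + 8·8·5 = 515
Reduce mod 104: x ≡ 99
Check: 99 mod 8 = 3 ✓, 99 mod 13 = 8 ✓

x ≡ 99 (mod 104)


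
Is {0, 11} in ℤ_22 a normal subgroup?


H = {0, 11} in ℤ_22
ℤ_22 is abelian; every subgroup of an abelian group is normal

Yes, normal subgroup


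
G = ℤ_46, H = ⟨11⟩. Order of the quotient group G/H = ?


|⟨11⟩| = n / gcd(11, 46) = 46 / 1 = 46
H is normal (ℤ_46 is abelian).
|G/H| = |G| / |H| = 46 / 46 = 1

|G/H| = 1


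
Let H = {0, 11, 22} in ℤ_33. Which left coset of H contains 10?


10 + H = {10 + h (mod 33) : h ∈ H}
10+0=10, 10+11=21, 10+22=32

10 + H = {10, 21, 32}


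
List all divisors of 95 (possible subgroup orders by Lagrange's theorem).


Lagrange's theorem: |H| divides |G|
|G| = 95
Divisors of 95: 1, 5, 19, 95

Possible subgroup orders: {1, 5, 19, 95}


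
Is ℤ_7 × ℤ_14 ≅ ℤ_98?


Comparing ℤ_7 × ℤ_14 and ℤ_98:
gcd(7,14) = 7 ≠ 1. Max element order in ℤ_7×ℤ_14 is lcm(7,14) = 14 < 98, so it has no element of order 98

No, ℤ_7 × ℤ_14 ≇ ℤ_98


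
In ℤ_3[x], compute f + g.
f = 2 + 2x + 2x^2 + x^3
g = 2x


Add coefficients mod 3:
x^0: 2 + 0 = 2 (mod 3)
x^1: 2 + 2 = 1 (mod 3)
x^2: 2 + 0 = 2 (mod 3)
x^3: 1 + 0 = 1 (mod 3)
Result: 2 + x + 2x^2 + x^3

f + g = 2 + x + 2x^2 + x^3


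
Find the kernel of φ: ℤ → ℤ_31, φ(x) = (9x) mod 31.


Kernel = preimage of identity
ker(φ) = {x ∈ ℤ : 9x ≡ 0 (mod 31)}. gcd(9,31) = 1, so 9x ≡ 0 (mod 31) ⟺ x ≡ 0 (mod 31/1 = 31). Hence ker(φ) = 31ℤ

ker(φ) = 31ℤ


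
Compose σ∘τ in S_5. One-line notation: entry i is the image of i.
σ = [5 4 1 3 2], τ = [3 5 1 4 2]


σ∘τ: apply τ first, then σ
1 →τ 3 →σ 1
2 →τ 5 →σ 2
3 →τ 1 →σ 5
4 →τ 4 →σ 3
5 →τ 2 →σ 4

σ∘τ = [1 2 5 3 4]


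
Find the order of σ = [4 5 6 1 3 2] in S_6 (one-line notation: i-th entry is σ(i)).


Cycle decomposition: (1 4) (2 5 3 6)
Cycle lengths: 2, 4
Order = lcm(2, 4) = 4

ord(σ) = 4


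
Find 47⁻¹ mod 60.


Use the extended Euclidean algorithm to write 1 = 47·s + 60·t; then s mod 60 is the inverse.
Euclidean algorithm:
  47 = 0·60 + 47
  60 = 1·47 + 13
  47 = 3·13 + 8
  13 = 1·8 + 5
  8 = 1·5 + 3
  5 = 1·3 + 2
  3 = 1·2 + 1
  2 = 2·1 + 0
gcd(47,60) = 1
Back-substitution gives: 47·(23) + 60·(-18) = 1
So 47⁻¹ ≡ 23 ≡ 23 (mod 60)
Check: 47 × 23 = 1081 ≡ 1 (mod 60) ✓

47⁻¹ ≡ 23 (mod 60)


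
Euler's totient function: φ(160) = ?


Factor n: 160 = 2^5 × 5
φ(n) = n · ∏(1 - 1/p) over distinct primes p | n
φ(160) = 160 · (1 - 1/2) · (1 - 1/5) = 64

φ(160) = 64


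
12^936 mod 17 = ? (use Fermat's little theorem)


Fermat's little theorem: if p is prime and gcd(a,p)=1, then a^(p-1) ≡ 1 (mod p)
p = 17 is prime, gcd(12,17) = 1
Reduce exponent: 936 mod 16 = 8
So 12^936 ≡ 12^8 (mod 17)
12^8 mod 17 = 16

12^936 ≡ 16 (mod 17)


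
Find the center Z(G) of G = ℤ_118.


Z(G) = {g ∈ G | gx = xg for all x ∈ G}
ℤ_118 is abelian, so Z(G) = G

Z(ℤ_118) = ℤ_118


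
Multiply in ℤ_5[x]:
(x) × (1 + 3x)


Expand and collect like terms; reduce coefficients mod 5:
x^0: 0·1 = 0 ≡ 0 (mod 5)
x^1: 0·3 + 1·1 = 1 ≡ 1 (mod 5)
x^2: 1·3 = 3 ≡ 3 (mod 5)
Result: x + 3x^2

f · g = x + 3x^2
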